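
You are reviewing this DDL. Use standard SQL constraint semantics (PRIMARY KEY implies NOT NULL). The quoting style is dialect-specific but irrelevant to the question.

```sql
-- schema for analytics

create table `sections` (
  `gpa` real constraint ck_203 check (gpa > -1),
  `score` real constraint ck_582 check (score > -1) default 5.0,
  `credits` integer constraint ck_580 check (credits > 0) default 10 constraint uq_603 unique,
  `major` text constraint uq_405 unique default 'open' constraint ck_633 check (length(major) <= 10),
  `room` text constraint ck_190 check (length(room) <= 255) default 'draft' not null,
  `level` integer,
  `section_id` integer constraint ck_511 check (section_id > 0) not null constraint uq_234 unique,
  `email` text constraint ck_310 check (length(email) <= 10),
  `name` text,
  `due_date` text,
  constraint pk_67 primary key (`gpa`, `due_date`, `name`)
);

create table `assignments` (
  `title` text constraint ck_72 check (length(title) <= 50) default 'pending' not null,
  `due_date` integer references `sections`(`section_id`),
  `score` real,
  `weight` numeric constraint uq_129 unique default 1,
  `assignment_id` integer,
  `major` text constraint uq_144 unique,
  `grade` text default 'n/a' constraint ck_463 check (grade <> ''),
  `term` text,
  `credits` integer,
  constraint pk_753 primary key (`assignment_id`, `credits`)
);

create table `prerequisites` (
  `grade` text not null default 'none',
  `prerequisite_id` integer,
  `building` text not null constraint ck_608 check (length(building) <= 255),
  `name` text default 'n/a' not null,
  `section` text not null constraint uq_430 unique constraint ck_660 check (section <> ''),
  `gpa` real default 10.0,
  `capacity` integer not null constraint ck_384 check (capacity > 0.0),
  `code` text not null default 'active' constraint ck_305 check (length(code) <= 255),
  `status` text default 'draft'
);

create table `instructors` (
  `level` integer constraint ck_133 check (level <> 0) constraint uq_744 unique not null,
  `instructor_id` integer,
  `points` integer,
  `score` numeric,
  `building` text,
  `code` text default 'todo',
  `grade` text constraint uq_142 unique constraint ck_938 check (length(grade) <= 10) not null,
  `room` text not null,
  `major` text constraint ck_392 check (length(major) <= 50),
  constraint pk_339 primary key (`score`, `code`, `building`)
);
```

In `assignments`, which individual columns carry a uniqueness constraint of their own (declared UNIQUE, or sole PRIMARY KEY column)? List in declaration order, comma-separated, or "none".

- title: no UNIQUE or single-column PK constraint.
- due_date: no UNIQUE or single-column PK constraint.
- score: no UNIQUE or single-column PK constraint.
- weight: declared UNIQUE → unique.
- assignment_id: part of a composite PRIMARY KEY — only the tuple is unique, not this column on its own.
- major: declared UNIQUE → unique.
- grade: no UNIQUE or single-column PK constraint.
- term: no UNIQUE or single-column PK constraint.
- credits: part of a composite PRIMARY KEY — only the tuple is unique, not this column on its own.

weight, major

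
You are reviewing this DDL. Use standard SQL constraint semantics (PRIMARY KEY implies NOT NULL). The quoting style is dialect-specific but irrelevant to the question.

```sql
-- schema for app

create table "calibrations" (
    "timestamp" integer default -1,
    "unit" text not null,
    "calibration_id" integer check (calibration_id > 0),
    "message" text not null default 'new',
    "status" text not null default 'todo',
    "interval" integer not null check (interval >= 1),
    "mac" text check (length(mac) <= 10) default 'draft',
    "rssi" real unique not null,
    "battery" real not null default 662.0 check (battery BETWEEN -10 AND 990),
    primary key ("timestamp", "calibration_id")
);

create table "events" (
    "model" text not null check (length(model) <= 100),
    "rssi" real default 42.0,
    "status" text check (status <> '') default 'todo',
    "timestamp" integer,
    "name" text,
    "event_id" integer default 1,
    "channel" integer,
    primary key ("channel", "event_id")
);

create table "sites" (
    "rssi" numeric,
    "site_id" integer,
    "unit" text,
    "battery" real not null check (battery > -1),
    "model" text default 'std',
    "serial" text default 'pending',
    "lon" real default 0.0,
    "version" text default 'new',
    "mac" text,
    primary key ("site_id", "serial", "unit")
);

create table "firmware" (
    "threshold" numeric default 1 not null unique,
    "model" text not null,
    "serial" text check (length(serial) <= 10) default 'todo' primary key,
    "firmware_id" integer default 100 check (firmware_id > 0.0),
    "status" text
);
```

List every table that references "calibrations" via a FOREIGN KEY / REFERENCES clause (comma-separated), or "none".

No REFERENCES clause anywhere in the schema names calibrations.

none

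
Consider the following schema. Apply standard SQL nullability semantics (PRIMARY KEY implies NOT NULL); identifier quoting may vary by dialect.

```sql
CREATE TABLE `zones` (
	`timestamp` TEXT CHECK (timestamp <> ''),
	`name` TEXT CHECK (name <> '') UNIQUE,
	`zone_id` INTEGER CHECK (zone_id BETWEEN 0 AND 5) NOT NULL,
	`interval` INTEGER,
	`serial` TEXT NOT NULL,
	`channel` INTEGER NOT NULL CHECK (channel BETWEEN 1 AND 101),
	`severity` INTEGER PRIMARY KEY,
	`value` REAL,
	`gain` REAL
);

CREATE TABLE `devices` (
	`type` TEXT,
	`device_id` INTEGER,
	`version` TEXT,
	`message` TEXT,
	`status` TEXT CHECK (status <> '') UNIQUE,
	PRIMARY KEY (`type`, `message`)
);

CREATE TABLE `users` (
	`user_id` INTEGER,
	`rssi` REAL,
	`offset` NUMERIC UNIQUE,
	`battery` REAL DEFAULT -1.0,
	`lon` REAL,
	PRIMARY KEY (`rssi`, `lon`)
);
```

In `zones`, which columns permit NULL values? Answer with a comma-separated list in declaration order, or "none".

- timestamp: CHECK does not forbid NULL (a CHECK constraint passes when its expression is NULL) → nullable.
- name: CHECK does not forbid NULL (a CHECK constraint passes when its expression is NULL) → nullable.
- zone_id: declared NOT NULL → not nullable.
- interval: no NOT NULL constraint applies → nullable.
- serial: declared NOT NULL → not nullable.
- channel: declared NOT NULL → not nullable.
- severity: part of the PRIMARY KEY, which implies NOT NULL → not nullable.
- value: no NOT NULL constraint applies → nullable.
- gain: no NOT NULL constraint applies → nullable.

timestamp, name, interval, value, gain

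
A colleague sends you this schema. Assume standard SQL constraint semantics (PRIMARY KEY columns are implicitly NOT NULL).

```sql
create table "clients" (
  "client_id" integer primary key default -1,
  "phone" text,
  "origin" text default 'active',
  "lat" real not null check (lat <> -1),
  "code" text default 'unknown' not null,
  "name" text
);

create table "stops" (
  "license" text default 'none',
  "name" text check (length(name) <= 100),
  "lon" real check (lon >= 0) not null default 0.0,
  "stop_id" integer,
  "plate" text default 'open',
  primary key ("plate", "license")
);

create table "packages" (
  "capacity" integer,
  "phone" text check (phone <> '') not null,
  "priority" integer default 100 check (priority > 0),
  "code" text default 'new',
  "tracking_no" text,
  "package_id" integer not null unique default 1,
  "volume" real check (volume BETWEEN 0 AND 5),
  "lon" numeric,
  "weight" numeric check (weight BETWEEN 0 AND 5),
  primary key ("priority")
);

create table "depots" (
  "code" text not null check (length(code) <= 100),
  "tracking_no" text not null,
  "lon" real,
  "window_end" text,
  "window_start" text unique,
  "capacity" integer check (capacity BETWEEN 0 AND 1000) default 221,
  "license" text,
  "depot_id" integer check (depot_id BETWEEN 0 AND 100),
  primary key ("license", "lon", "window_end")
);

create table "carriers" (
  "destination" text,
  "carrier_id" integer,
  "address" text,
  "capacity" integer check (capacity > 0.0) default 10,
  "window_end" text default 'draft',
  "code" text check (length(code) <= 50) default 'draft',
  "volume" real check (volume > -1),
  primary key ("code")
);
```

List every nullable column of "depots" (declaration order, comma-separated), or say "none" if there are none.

- code: declared NOT NULL → not nullable.
- tracking_no: declared NOT NULL → not nullable.
- lon: part of the PRIMARY KEY, which implies NOT NULL → not nullable.
- window_end: part of the PRIMARY KEY, which implies NOT NULL → not nullable.
- window_start: UNIQUE does not imply NOT NULL → nullable.
- capacity: CHECK does not forbid NULL (a CHECK constraint passes when its expression is NULL) → nullable.
- license: part of the PRIMARY KEY, which implies NOT NULL → not nullable.
- depot_id: CHECK does not forbid NULL (a CHECK constraint passes when its expression is NULL) → nullable.

window_start, capacity, depot_id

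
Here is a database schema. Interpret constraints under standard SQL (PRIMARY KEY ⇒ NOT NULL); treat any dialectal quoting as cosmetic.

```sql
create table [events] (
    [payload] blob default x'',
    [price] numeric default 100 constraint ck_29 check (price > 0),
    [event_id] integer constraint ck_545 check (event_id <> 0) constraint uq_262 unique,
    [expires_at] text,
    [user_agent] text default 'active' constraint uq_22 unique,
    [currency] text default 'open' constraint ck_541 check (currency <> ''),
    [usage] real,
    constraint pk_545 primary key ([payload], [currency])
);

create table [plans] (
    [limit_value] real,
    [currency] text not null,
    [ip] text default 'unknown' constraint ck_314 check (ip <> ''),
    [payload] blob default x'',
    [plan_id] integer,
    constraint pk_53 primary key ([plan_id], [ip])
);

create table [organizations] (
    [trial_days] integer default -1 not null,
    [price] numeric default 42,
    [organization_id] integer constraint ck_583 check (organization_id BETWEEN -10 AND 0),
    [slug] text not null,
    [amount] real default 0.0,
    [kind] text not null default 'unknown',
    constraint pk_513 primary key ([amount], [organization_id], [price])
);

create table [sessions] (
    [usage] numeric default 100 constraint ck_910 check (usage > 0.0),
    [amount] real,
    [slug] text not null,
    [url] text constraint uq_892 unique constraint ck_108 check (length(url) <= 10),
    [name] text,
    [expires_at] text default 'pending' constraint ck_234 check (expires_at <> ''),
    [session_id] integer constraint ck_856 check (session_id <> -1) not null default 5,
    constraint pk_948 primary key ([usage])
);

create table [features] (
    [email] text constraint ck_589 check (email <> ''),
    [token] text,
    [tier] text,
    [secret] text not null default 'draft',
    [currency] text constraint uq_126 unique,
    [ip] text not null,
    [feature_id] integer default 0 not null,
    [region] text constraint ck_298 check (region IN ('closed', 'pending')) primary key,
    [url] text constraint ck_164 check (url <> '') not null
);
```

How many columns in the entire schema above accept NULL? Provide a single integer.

events: 5 nullable (price, event_id, expires_at, user_agent, usage — PK (payload, currency) and explicit NOT NULL columns excluded).
plans: 2 nullable (limit_value, payload — PK (plan_id, ip) and explicit NOT NULL columns excluded).
organizations: 0 nullable (none — PK (amount, organization_id, price) and explicit NOT NULL columns excluded).
sessions: 4 nullable (amount, url, name, expires_at — PK (usage) and explicit NOT NULL columns excluded).
features: 4 nullable (email, token, tier, currency — PK (region) and explicit NOT NULL columns excluded).
Total: 5 + 2 + 0 + 4 + 4 = 15.

15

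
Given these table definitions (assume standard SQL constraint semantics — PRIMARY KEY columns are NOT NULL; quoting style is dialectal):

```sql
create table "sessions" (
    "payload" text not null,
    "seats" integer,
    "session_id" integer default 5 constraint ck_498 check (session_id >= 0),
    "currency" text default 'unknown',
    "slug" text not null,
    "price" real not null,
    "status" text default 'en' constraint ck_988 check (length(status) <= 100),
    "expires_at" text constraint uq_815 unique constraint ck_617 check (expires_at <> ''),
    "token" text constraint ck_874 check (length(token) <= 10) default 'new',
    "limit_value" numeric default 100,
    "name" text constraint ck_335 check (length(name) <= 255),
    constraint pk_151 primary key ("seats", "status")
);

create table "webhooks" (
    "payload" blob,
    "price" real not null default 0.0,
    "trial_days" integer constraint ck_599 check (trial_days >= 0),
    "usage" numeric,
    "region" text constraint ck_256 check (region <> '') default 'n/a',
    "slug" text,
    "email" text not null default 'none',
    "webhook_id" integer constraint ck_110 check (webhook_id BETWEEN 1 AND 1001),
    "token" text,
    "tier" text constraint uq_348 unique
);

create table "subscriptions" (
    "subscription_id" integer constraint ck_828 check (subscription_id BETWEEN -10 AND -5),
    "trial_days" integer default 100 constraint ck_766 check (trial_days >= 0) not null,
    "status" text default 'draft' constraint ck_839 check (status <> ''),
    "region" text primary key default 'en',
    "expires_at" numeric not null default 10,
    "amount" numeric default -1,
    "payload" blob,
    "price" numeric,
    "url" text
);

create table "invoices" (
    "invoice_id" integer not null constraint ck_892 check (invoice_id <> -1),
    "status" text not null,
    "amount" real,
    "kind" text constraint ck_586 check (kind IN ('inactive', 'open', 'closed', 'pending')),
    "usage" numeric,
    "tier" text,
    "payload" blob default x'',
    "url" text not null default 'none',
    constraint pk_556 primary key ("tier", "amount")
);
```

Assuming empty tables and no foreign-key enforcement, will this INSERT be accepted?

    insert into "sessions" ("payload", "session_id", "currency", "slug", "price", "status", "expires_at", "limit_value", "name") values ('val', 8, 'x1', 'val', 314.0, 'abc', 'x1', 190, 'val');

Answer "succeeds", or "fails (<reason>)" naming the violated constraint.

seats is omitted from the column list and has no DEFAULT, so it would receive NULL.
But seats is part of the PRIMARY KEY (implied NOT NULL).

fails (NOT NULL on seats)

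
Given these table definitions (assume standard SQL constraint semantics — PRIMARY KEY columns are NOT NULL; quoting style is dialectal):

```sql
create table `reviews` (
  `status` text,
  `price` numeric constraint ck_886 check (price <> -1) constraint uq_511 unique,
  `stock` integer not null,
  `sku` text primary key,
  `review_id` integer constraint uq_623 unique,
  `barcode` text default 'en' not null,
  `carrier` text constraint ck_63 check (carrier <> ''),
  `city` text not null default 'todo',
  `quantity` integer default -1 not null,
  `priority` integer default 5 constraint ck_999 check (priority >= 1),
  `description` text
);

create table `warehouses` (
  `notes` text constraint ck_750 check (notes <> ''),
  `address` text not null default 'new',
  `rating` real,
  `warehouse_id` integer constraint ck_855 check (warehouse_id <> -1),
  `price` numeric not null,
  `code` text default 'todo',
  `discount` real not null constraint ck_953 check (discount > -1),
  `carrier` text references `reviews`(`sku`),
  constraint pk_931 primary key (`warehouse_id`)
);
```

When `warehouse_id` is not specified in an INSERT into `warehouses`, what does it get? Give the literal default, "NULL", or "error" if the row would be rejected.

warehouse_id has no DEFAULT clause.
Omitting it would insert NULL, but it is part of the PRIMARY KEY, so the INSERT fails.

error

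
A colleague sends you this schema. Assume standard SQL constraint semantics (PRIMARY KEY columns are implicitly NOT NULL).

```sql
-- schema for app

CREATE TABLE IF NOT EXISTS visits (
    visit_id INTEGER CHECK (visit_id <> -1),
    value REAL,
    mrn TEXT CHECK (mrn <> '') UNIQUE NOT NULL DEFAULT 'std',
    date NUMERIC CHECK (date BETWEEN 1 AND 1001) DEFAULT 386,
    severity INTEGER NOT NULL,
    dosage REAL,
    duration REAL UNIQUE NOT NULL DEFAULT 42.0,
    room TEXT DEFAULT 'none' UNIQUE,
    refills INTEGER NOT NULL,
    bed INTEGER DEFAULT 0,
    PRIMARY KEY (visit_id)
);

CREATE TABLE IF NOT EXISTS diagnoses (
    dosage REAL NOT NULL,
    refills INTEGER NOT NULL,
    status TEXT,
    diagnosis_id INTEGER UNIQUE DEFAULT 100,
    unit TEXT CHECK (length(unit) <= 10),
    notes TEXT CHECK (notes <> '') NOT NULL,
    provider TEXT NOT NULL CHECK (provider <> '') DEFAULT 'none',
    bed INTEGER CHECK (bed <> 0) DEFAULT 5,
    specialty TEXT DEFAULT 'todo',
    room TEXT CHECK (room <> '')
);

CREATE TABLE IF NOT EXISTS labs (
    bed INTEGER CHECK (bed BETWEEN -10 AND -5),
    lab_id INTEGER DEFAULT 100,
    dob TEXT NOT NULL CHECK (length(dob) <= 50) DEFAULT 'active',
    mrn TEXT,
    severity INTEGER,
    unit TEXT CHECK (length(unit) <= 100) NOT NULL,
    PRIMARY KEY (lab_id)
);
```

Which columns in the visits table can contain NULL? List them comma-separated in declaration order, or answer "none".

- visit_id: part of the PRIMARY KEY, which implies NOT NULL → not nullable.
- value: no NOT NULL constraint applies → nullable.
- mrn: declared NOT NULL → not nullable.
- date: CHECK does not forbid NULL (a CHECK constraint passes when its expression is NULL) → nullable.
- severity: declared NOT NULL → not nullable.
- dosage: no NOT NULL constraint applies → nullable.
- duration: declared NOT NULL → not nullable.
- room: UNIQUE does not imply NOT NULL → nullable.
- refills: declared NOT NULL → not nullable.
- bed: DEFAULT only fills an omitted column; an explicit NULL is still allowed → nullable.

value, date, dosage, room, bed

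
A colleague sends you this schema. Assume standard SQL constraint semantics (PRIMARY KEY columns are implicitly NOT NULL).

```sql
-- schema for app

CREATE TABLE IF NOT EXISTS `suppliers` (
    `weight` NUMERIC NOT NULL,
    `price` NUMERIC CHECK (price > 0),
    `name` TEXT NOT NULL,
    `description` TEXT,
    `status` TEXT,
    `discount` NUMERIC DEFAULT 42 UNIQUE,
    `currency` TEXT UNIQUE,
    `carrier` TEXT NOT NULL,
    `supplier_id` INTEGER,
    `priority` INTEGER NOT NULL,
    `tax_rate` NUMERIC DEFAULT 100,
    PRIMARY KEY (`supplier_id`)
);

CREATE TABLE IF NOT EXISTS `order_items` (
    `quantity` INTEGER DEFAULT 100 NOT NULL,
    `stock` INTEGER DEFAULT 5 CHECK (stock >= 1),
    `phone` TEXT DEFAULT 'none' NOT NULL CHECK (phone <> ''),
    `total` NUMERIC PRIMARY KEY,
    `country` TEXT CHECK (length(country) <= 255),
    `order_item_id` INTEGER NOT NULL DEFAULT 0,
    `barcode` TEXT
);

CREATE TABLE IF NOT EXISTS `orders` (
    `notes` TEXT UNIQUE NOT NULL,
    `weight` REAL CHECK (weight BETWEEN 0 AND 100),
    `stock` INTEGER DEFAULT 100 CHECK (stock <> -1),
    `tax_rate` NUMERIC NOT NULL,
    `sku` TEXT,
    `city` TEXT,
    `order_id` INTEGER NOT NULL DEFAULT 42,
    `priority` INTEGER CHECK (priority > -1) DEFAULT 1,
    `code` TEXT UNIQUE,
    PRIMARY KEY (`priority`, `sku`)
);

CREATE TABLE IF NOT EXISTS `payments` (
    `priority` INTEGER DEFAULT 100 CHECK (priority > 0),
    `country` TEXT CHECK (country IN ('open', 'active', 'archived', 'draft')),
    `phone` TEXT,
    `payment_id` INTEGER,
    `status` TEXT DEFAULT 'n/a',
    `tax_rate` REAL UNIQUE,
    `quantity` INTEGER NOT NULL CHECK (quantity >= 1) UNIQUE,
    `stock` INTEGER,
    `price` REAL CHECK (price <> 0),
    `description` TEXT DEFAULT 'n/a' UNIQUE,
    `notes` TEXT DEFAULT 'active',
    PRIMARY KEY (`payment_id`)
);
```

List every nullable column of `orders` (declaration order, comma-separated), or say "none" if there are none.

weight, stock, city, code

- notes: declared NOT NULL → not nullable.
- weight: CHECK does not forbid NULL (a CHECK constraint passes when its expression is NULL) → nullable.
- stock: CHECK does not forbid NULL (a CHECK constraint passes when its expression is NULL) → nullable.
- tax_rate: declared NOT NULL → not nullable.
- sku: part of the PRIMARY KEY, which implies NOT NULL → not nullable.
- city: no NOT NULL constraint applies → nullable.
- order_id: declared NOT NULL → not nullable.
- priority: part of the PRIMARY KEY, which implies NOT NULL → not nullable.
- code: UNIQUE does not imply NOT NULL → nullable.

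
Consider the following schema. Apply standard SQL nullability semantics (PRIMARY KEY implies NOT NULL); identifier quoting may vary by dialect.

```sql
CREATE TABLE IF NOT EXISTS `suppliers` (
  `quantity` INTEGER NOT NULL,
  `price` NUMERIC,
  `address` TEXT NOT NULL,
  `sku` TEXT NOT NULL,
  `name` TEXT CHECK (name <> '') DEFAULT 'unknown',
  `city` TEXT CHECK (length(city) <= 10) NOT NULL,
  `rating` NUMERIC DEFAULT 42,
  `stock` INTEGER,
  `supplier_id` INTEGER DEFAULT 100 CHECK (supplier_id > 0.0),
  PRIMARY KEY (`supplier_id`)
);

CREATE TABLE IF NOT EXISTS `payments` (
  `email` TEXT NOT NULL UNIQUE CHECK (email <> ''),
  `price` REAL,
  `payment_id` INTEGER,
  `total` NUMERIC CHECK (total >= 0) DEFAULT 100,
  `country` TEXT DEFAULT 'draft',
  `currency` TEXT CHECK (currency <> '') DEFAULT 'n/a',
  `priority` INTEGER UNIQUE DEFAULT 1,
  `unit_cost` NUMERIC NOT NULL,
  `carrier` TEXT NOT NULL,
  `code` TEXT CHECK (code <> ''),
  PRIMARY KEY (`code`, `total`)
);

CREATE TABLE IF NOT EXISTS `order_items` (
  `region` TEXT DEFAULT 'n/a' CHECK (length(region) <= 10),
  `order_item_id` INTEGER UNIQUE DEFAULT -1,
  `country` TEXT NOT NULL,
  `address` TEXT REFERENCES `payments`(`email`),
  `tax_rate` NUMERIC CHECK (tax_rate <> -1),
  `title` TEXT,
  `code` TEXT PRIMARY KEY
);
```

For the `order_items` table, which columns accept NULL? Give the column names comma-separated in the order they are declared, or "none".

- region: CHECK does not forbid NULL (a CHECK constraint passes when its expression is NULL) → nullable.
- order_item_id: UNIQUE does not imply NOT NULL → nullable.
- country: declared NOT NULL → not nullable.
- address: a foreign key column may be NULL unless separately constrained → nullable.
- tax_rate: CHECK does not forbid NULL (a CHECK constraint passes when its expression is NULL) → nullable.
- title: no NOT NULL constraint applies → nullable.
- code: part of the PRIMARY KEY, which implies NOT NULL → not nullable.

region, order_item_id, address, tax_rate, title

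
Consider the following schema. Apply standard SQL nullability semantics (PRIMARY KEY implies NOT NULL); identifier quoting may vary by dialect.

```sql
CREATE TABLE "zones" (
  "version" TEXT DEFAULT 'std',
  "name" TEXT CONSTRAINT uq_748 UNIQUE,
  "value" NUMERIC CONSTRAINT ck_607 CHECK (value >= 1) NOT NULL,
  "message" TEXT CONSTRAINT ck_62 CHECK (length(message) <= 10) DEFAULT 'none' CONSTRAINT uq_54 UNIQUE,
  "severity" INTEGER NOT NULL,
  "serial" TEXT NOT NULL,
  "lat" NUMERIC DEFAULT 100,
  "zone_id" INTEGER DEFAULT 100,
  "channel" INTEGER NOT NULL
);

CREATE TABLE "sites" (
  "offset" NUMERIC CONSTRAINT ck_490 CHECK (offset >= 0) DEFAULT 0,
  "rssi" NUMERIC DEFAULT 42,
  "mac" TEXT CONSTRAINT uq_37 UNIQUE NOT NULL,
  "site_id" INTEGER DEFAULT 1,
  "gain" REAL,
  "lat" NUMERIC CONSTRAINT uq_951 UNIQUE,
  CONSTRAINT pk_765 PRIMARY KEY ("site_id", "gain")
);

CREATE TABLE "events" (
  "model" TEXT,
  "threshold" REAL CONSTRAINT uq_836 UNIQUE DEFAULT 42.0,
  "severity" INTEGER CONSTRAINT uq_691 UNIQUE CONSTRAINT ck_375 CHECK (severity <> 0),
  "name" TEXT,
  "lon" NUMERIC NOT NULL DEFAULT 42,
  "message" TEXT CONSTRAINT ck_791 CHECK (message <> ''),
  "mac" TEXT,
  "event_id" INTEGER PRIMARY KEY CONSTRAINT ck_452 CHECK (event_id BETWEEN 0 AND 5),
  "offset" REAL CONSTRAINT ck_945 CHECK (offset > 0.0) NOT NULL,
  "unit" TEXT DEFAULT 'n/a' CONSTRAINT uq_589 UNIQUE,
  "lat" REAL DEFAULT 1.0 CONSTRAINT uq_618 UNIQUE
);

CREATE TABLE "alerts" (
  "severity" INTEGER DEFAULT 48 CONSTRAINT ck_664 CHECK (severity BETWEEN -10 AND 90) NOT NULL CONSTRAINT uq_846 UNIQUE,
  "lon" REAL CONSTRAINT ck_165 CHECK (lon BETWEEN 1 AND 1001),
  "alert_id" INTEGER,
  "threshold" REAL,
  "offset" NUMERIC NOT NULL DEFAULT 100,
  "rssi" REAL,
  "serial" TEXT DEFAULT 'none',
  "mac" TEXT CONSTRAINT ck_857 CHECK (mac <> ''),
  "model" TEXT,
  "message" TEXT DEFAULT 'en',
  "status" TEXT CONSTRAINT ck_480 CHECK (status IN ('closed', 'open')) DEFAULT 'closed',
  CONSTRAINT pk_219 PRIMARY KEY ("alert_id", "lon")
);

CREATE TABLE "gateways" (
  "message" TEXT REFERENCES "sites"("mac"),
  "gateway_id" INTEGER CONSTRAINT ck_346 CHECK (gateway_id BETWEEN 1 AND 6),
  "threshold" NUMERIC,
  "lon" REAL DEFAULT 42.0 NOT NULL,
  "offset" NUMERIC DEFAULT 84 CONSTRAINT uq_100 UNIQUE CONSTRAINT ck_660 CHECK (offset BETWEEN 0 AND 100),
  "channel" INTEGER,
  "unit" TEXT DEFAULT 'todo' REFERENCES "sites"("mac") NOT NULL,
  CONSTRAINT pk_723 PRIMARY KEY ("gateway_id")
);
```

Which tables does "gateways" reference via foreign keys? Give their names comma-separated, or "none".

- message REFERENCES sites(mac).
- unit REFERENCES sites(mac).

sites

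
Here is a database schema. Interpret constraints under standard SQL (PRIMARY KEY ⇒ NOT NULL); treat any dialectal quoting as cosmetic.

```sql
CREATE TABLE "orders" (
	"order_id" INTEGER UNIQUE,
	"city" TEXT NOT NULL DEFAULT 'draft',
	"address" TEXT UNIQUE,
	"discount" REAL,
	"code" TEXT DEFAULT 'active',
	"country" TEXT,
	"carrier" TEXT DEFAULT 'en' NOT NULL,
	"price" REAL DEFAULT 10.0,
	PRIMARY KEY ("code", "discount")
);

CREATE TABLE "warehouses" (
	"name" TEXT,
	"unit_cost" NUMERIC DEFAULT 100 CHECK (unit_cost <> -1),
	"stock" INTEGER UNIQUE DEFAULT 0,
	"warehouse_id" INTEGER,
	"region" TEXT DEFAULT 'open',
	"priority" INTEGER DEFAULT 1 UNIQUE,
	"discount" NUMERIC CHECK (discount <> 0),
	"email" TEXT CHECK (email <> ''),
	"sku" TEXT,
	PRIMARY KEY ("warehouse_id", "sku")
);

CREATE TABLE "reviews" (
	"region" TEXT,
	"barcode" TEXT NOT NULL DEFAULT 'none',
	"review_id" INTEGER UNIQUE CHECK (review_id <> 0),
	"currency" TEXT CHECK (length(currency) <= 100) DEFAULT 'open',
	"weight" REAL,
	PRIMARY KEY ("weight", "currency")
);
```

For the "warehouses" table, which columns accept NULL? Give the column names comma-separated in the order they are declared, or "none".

- name: no NOT NULL constraint applies → nullable.
- unit_cost: CHECK does not forbid NULL (a CHECK constraint passes when its expression is NULL) → nullable.
- stock: UNIQUE does not imply NOT NULL → nullable.
- warehouse_id: part of the PRIMARY KEY, which implies NOT NULL → not nullable.
- region: DEFAULT only fills an omitted column; an explicit NULL is still allowed → nullable.
- priority: UNIQUE does not imply NOT NULL → nullable.
- discount: CHECK does not forbid NULL (a CHECK constraint passes when its expression is NULL) → nullable.
- email: CHECK does not forbid NULL (a CHECK constraint passes when its expression is NULL) → nullable.
- sku: part of the PRIMARY KEY, which implies NOT NULL → not nullable.

name, unit_cost, stock, region, priority, discount, email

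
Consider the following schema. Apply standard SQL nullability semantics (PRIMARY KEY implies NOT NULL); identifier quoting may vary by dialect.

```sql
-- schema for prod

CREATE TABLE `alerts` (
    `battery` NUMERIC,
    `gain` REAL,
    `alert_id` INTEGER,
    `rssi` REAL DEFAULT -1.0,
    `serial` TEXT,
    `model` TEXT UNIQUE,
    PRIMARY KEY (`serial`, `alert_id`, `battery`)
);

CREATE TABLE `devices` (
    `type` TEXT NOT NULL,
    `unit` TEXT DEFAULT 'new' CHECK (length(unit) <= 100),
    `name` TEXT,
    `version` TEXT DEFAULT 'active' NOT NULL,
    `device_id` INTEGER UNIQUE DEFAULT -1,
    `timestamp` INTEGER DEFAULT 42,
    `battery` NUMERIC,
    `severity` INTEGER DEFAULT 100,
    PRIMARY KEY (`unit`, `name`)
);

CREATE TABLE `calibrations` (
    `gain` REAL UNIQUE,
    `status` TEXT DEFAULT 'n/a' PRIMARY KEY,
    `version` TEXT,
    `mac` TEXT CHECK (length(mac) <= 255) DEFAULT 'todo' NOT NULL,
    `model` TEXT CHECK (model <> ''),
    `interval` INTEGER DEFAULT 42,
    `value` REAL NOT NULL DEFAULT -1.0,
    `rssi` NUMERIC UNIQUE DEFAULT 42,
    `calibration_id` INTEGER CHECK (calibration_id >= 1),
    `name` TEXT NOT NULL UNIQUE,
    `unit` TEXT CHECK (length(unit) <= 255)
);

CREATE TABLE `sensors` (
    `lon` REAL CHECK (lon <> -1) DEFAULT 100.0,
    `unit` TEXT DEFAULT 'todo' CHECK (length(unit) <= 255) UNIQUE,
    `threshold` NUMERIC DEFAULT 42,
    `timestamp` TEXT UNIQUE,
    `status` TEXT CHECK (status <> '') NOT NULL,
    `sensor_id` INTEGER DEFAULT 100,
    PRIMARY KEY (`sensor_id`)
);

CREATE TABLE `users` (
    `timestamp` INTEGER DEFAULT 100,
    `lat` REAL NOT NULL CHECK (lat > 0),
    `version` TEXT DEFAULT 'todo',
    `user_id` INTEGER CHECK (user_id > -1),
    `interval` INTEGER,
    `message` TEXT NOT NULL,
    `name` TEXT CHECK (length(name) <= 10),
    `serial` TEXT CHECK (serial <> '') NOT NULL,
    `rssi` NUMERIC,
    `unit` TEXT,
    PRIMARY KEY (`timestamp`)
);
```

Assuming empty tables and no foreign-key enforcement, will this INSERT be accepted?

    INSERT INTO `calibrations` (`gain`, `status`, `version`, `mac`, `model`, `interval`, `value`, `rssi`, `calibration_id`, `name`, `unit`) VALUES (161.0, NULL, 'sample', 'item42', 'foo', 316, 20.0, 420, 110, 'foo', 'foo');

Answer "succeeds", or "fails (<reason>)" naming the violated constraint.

fails (NOT NULL on status)

status is explicitly set to NULL, but status is part of the PRIMARY KEY (implied NOT NULL).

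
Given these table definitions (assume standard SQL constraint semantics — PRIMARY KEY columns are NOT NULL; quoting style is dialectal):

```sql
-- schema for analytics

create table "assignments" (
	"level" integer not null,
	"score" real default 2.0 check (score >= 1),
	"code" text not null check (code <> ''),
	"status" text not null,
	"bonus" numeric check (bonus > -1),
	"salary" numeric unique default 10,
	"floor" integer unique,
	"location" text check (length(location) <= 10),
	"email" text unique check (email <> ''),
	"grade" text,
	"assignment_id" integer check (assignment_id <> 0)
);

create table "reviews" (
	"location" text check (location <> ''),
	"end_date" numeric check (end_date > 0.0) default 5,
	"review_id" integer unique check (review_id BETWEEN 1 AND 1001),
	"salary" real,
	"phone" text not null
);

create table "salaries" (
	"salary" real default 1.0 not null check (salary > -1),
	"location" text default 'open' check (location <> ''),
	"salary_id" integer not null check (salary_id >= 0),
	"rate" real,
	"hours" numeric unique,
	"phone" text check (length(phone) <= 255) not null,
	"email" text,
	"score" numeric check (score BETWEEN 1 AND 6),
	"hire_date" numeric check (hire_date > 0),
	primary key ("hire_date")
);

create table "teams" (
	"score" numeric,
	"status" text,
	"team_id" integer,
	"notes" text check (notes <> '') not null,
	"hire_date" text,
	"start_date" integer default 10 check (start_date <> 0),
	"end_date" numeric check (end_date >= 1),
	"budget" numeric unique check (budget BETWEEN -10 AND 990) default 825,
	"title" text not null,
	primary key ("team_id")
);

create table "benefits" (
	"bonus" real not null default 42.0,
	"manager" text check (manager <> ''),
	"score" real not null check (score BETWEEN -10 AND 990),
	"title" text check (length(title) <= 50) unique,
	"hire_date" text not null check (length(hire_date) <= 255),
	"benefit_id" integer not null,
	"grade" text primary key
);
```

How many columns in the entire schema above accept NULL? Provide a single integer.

25

assignments: 8 nullable (score, bonus, salary, floor, location, email, grade, assignment_id — PK none and explicit NOT NULL columns excluded).
reviews: 4 nullable (location, end_date, review_id, salary — PK none and explicit NOT NULL columns excluded).
salaries: 5 nullable (location, rate, hours, email, score — PK (hire_date) and explicit NOT NULL columns excluded).
teams: 6 nullable (score, status, hire_date, start_date, end_date, budget — PK (team_id) and explicit NOT NULL columns excluded).
benefits: 2 nullable (manager, title — PK (grade) and explicit NOT NULL columns excluded).
Total: 8 + 4 + 5 + 6 + 2 = 25.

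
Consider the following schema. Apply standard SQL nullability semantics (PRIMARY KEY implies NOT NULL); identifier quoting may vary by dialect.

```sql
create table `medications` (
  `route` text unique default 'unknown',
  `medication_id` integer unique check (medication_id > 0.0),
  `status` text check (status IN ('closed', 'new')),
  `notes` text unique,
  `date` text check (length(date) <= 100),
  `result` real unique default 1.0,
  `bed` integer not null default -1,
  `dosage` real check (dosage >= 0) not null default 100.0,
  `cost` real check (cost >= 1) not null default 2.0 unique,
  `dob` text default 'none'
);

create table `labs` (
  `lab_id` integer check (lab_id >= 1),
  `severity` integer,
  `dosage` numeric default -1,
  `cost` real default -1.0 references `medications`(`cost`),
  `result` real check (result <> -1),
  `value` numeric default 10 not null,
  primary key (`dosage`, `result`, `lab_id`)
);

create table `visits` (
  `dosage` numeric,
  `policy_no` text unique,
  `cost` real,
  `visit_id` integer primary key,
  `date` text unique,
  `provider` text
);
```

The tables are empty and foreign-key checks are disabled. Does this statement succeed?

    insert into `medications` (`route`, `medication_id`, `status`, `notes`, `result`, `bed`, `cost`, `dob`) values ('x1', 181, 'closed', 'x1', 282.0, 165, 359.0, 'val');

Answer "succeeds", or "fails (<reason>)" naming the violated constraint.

NOT NULL columns: bed is supplied; cost is supplied; dosage defaults to 100.0.
CHECK constraints: 181 satisfies (medication_id > 0.0); 'closed' satisfies (status IN ('closed', 'new')); 359.0 satisfies (cost >= 1).
No constraint is violated.

succeeds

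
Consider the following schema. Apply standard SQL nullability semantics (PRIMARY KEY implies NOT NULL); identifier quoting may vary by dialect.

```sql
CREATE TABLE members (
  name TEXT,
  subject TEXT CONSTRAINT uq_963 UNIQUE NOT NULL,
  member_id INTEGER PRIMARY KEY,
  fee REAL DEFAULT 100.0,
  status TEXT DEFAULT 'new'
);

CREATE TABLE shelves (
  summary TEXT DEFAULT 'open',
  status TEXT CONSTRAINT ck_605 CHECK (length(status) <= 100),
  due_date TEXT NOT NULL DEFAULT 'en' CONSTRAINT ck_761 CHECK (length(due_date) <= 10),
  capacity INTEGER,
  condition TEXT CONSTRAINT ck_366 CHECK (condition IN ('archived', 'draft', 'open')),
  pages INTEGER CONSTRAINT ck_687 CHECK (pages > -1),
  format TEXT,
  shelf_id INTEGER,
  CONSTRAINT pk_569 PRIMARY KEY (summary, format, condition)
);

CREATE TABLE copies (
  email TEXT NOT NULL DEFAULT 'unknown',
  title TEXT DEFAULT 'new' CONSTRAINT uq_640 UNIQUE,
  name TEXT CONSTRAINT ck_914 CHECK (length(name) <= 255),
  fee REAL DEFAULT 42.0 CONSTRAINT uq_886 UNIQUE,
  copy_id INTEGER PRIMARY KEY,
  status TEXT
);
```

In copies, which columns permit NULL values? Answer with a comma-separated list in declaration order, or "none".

- email: declared NOT NULL → not nullable.
- title: UNIQUE does not imply NOT NULL → nullable.
- name: CHECK does not forbid NULL (a CHECK constraint passes when its expression is NULL) → nullable.
- fee: UNIQUE does not imply NOT NULL → nullable.
- copy_id: part of the PRIMARY KEY, which implies NOT NULL → not nullable.
- status: no NOT NULL constraint applies → nullable.

title, name, fee, status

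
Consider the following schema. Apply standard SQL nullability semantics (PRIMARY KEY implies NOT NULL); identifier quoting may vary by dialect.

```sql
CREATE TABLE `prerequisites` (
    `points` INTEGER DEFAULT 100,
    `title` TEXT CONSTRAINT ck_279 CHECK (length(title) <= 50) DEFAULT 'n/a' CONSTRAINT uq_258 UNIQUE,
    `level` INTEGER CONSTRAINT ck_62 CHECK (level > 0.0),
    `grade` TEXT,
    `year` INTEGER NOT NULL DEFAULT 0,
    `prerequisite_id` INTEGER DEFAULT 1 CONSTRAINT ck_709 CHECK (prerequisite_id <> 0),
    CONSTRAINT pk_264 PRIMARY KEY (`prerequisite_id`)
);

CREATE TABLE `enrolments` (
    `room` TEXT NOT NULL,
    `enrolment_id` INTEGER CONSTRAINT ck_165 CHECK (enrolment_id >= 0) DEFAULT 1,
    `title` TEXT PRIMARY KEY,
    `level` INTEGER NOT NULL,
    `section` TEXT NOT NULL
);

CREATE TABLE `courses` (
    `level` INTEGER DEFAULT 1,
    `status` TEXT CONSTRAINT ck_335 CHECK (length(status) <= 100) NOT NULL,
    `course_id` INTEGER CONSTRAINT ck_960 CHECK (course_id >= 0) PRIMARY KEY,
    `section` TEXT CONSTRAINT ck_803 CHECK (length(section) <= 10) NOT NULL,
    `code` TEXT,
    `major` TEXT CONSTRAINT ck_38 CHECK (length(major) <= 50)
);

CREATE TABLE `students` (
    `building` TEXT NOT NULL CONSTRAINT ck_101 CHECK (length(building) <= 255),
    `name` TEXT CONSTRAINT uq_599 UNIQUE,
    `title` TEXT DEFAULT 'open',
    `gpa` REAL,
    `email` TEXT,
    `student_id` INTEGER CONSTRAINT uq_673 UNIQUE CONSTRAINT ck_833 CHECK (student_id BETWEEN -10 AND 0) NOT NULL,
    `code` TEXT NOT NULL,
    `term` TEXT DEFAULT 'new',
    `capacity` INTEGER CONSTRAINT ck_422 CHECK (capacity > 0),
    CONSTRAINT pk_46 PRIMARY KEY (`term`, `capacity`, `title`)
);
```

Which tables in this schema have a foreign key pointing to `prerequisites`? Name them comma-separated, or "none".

No REFERENCES clause anywhere in the schema names prerequisites.

none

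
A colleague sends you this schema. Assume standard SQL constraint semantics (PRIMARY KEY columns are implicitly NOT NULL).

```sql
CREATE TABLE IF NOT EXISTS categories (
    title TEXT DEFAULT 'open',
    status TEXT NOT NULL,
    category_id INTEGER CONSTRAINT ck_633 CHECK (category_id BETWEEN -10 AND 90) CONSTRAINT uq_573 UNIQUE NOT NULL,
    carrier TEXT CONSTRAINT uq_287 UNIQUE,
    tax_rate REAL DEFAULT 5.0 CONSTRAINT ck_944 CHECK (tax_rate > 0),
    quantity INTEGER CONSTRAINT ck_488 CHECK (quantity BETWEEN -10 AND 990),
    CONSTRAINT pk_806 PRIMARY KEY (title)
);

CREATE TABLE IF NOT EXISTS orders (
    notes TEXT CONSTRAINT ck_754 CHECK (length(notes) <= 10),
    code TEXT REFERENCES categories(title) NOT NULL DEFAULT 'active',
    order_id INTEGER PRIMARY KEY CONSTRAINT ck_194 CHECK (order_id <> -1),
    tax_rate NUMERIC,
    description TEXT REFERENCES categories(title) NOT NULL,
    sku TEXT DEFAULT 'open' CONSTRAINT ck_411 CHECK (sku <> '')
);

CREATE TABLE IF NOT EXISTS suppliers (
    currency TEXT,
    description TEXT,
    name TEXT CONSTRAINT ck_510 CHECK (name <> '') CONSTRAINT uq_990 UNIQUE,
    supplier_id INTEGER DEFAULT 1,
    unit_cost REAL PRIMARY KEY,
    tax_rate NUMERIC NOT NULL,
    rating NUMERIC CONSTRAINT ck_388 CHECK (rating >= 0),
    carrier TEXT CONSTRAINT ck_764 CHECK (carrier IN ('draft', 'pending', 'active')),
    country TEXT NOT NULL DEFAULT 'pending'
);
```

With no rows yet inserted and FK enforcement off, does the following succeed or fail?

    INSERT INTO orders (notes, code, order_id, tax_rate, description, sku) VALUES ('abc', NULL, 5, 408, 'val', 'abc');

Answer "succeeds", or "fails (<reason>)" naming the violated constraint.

code is explicitly set to NULL, but code is declared NOT NULL.

fails (NOT NULL on code)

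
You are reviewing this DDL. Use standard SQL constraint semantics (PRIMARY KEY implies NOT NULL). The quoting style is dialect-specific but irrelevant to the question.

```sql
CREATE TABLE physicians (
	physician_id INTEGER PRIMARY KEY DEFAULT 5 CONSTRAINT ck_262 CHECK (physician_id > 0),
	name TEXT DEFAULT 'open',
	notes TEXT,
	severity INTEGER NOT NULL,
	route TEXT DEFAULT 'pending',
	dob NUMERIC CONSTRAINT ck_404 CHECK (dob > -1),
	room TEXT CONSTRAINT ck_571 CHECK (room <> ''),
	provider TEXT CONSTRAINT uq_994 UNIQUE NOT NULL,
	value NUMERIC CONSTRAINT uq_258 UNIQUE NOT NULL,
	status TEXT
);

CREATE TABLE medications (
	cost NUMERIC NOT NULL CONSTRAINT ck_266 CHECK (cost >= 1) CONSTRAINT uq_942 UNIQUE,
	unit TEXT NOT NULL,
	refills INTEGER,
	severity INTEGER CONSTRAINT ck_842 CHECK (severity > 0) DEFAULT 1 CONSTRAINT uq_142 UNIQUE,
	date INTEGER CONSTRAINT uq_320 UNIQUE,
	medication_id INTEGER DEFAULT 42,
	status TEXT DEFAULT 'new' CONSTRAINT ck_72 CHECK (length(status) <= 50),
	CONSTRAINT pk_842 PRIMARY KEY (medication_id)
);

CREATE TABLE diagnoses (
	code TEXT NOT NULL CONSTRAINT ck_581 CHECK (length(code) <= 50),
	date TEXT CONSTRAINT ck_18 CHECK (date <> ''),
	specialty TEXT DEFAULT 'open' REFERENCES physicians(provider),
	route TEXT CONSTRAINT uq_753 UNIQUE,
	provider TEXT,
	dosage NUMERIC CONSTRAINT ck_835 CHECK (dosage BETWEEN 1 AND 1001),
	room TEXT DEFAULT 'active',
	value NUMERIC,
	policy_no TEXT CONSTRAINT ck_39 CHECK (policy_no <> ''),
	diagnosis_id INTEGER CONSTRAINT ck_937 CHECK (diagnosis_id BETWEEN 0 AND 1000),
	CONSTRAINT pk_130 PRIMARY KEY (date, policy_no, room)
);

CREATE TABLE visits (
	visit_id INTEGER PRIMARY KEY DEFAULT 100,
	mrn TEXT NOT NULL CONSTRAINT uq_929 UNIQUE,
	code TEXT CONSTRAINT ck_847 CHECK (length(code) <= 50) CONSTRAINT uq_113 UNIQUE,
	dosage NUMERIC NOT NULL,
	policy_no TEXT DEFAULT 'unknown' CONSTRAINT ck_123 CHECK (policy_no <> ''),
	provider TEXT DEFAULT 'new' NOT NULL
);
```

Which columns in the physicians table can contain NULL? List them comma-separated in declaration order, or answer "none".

name, notes, route, dob, room, status

- physician_id: part of the PRIMARY KEY, which implies NOT NULL → not nullable.
- name: DEFAULT only fills an omitted column; an explicit NULL is still allowed → nullable.
- notes: no NOT NULL constraint applies → nullable.
- severity: declared NOT NULL → not nullable.
- route: DEFAULT only fills an omitted column; an explicit NULL is still allowed → nullable.
- dob: CHECK does not forbid NULL (a CHECK constraint passes when its expression is NULL) → nullable.
- room: CHECK does not forbid NULL (a CHECK constraint passes when its expression is NULL) → nullable.
- provider: declared NOT NULL → not nullable.
- value: declared NOT NULL → not nullable.
- status: no NOT NULL constraint applies → nullable.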